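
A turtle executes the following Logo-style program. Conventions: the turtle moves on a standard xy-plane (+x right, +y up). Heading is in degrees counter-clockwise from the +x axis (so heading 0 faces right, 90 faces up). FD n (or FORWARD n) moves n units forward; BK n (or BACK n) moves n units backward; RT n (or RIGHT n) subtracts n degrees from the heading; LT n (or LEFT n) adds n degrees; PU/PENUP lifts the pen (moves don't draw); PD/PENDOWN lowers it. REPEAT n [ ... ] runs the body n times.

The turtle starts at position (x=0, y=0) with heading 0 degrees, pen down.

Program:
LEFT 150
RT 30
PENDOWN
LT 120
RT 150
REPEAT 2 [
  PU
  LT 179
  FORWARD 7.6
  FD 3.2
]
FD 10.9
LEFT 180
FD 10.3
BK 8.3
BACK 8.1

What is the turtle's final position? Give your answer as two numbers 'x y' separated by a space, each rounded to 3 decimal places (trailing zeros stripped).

Executing turtle program step by step:
Start: pos=(0,0), heading=0, pen down
LT 150: heading 0 -> 150
RT 30: heading 150 -> 120
PD: pen down
LT 120: heading 120 -> 240
RT 150: heading 240 -> 90
REPEAT 2 [
  -- iteration 1/2 --
  PU: pen up
  LT 179: heading 90 -> 269
  FD 7.6: (0,0) -> (-0.133,-7.599) [heading=269, move]
  FD 3.2: (-0.133,-7.599) -> (-0.188,-10.798) [heading=269, move]
  -- iteration 2/2 --
  PU: pen up
  LT 179: heading 269 -> 88
  FD 7.6: (-0.188,-10.798) -> (0.077,-3.203) [heading=88, move]
  FD 3.2: (0.077,-3.203) -> (0.188,-0.005) [heading=88, move]
]
FD 10.9: (0.188,-0.005) -> (0.569,10.888) [heading=88, move]
LT 180: heading 88 -> 268
FD 10.3: (0.569,10.888) -> (0.209,0.595) [heading=268, move]
BK 8.3: (0.209,0.595) -> (0.499,8.89) [heading=268, move]
BK 8.1: (0.499,8.89) -> (0.782,16.985) [heading=268, move]
Final: pos=(0.782,16.985), heading=268, 0 segment(s) drawn

Answer: 0.782 16.985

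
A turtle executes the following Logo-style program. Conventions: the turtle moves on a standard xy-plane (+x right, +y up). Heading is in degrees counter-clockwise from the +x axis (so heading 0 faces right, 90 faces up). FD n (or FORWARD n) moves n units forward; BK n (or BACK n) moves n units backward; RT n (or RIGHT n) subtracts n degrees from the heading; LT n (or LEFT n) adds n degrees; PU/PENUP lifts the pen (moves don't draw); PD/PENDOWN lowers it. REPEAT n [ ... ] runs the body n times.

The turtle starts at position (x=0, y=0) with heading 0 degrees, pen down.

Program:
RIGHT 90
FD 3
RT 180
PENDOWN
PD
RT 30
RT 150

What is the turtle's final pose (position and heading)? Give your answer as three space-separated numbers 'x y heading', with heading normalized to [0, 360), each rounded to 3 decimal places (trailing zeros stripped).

Answer: 0 -3 270

Derivation:
Executing turtle program step by step:
Start: pos=(0,0), heading=0, pen down
RT 90: heading 0 -> 270
FD 3: (0,0) -> (0,-3) [heading=270, draw]
RT 180: heading 270 -> 90
PD: pen down
PD: pen down
RT 30: heading 90 -> 60
RT 150: heading 60 -> 270
Final: pos=(0,-3), heading=270, 1 segment(s) drawn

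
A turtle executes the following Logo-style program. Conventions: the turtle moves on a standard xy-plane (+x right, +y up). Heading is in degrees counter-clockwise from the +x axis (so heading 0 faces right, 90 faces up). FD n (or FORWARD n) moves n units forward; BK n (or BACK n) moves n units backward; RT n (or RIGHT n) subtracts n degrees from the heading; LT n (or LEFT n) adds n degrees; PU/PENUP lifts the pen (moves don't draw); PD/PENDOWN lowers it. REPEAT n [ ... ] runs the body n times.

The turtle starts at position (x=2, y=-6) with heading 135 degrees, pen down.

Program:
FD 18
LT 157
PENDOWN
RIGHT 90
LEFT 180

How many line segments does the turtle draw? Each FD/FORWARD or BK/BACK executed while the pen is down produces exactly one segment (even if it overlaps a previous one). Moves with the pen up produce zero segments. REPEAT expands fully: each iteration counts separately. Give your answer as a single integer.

Executing turtle program step by step:
Start: pos=(2,-6), heading=135, pen down
FD 18: (2,-6) -> (-10.728,6.728) [heading=135, draw]
LT 157: heading 135 -> 292
PD: pen down
RT 90: heading 292 -> 202
LT 180: heading 202 -> 22
Final: pos=(-10.728,6.728), heading=22, 1 segment(s) drawn
Segments drawn: 1

Answer: 1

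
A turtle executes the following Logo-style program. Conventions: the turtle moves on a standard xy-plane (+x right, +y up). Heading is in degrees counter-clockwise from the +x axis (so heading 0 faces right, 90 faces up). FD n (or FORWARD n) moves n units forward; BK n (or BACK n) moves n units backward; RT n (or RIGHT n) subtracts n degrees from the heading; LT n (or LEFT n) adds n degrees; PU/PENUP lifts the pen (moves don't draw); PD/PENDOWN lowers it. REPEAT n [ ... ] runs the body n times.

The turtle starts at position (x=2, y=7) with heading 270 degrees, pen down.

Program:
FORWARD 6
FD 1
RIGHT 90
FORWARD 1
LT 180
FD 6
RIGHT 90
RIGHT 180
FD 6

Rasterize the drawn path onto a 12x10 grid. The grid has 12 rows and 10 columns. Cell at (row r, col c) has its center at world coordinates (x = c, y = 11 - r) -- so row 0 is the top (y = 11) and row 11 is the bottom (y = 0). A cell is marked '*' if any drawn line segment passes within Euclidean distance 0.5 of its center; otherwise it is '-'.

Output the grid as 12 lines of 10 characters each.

Segment 0: (2,7) -> (2,1)
Segment 1: (2,1) -> (2,0)
Segment 2: (2,0) -> (1,0)
Segment 3: (1,0) -> (7,-0)
Segment 4: (7,-0) -> (7,6)

Answer: ----------
----------
----------
----------
--*-------
--*----*--
--*----*--
--*----*--
--*----*--
--*----*--
--*----*--
-*******--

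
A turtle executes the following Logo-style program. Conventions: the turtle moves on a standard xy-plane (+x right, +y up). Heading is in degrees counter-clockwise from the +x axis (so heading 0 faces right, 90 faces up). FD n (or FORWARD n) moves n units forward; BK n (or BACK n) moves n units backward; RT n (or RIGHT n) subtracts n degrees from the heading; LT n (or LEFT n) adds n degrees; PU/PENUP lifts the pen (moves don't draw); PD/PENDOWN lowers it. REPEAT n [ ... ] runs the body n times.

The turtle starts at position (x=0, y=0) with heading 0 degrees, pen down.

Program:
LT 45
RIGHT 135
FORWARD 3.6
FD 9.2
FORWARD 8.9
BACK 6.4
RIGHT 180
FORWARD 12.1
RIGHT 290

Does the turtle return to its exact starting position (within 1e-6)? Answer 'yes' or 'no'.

Answer: no

Derivation:
Executing turtle program step by step:
Start: pos=(0,0), heading=0, pen down
LT 45: heading 0 -> 45
RT 135: heading 45 -> 270
FD 3.6: (0,0) -> (0,-3.6) [heading=270, draw]
FD 9.2: (0,-3.6) -> (0,-12.8) [heading=270, draw]
FD 8.9: (0,-12.8) -> (0,-21.7) [heading=270, draw]
BK 6.4: (0,-21.7) -> (0,-15.3) [heading=270, draw]
RT 180: heading 270 -> 90
FD 12.1: (0,-15.3) -> (0,-3.2) [heading=90, draw]
RT 290: heading 90 -> 160
Final: pos=(0,-3.2), heading=160, 5 segment(s) drawn

Start position: (0, 0)
Final position: (0, -3.2)
Distance = 3.2; >= 1e-6 -> NOT closed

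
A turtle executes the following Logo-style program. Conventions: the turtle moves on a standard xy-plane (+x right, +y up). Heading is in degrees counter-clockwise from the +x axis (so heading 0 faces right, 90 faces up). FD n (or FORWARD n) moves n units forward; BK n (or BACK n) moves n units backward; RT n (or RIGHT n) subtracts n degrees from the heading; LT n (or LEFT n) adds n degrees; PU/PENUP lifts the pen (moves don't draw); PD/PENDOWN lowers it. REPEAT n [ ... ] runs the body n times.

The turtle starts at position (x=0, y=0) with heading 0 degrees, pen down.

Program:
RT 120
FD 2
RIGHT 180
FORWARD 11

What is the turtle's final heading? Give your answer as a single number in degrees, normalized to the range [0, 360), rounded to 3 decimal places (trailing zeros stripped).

Answer: 60

Derivation:
Executing turtle program step by step:
Start: pos=(0,0), heading=0, pen down
RT 120: heading 0 -> 240
FD 2: (0,0) -> (-1,-1.732) [heading=240, draw]
RT 180: heading 240 -> 60
FD 11: (-1,-1.732) -> (4.5,7.794) [heading=60, draw]
Final: pos=(4.5,7.794), heading=60, 2 segment(s) drawn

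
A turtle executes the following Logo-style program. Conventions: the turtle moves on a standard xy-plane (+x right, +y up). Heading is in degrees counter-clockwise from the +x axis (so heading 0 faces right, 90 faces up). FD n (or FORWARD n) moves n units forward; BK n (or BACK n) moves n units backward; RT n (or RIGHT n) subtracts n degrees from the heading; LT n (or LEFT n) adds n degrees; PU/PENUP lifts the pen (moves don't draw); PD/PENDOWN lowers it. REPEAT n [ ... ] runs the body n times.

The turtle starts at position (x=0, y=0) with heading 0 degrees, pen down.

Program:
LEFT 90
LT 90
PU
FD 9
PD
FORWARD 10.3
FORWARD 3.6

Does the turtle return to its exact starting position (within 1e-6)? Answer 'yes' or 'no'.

Executing turtle program step by step:
Start: pos=(0,0), heading=0, pen down
LT 90: heading 0 -> 90
LT 90: heading 90 -> 180
PU: pen up
FD 9: (0,0) -> (-9,0) [heading=180, move]
PD: pen down
FD 10.3: (-9,0) -> (-19.3,0) [heading=180, draw]
FD 3.6: (-19.3,0) -> (-22.9,0) [heading=180, draw]
Final: pos=(-22.9,0), heading=180, 2 segment(s) drawn

Start position: (0, 0)
Final position: (-22.9, 0)
Distance = 22.9; >= 1e-6 -> NOT closed

Answer: no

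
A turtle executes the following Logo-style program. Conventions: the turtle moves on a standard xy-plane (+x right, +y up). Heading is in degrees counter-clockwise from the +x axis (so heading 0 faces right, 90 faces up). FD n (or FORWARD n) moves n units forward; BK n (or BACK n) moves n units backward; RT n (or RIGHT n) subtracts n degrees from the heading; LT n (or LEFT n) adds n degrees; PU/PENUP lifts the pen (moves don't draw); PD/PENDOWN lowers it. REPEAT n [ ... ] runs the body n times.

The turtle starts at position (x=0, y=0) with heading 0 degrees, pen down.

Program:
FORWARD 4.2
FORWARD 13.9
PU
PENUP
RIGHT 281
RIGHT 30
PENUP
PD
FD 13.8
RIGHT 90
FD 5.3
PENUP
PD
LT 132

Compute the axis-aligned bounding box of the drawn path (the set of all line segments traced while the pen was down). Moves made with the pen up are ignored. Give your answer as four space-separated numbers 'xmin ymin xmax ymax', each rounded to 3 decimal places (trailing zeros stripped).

Executing turtle program step by step:
Start: pos=(0,0), heading=0, pen down
FD 4.2: (0,0) -> (4.2,0) [heading=0, draw]
FD 13.9: (4.2,0) -> (18.1,0) [heading=0, draw]
PU: pen up
PU: pen up
RT 281: heading 0 -> 79
RT 30: heading 79 -> 49
PU: pen up
PD: pen down
FD 13.8: (18.1,0) -> (27.154,10.415) [heading=49, draw]
RT 90: heading 49 -> 319
FD 5.3: (27.154,10.415) -> (31.154,6.938) [heading=319, draw]
PU: pen up
PD: pen down
LT 132: heading 319 -> 91
Final: pos=(31.154,6.938), heading=91, 4 segment(s) drawn

Segment endpoints: x in {0, 4.2, 18.1, 27.154, 31.154}, y in {0, 6.938, 10.415}
xmin=0, ymin=0, xmax=31.154, ymax=10.415

Answer: 0 0 31.154 10.415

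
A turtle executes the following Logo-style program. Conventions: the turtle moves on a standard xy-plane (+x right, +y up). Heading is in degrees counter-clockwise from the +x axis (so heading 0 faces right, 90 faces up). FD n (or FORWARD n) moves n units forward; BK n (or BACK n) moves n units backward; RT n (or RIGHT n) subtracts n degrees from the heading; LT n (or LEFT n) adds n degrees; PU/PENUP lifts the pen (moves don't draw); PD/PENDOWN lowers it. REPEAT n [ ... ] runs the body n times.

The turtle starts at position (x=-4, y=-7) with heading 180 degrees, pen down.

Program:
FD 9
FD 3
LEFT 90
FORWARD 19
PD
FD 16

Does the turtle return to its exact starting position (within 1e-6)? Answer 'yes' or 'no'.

Executing turtle program step by step:
Start: pos=(-4,-7), heading=180, pen down
FD 9: (-4,-7) -> (-13,-7) [heading=180, draw]
FD 3: (-13,-7) -> (-16,-7) [heading=180, draw]
LT 90: heading 180 -> 270
FD 19: (-16,-7) -> (-16,-26) [heading=270, draw]
PD: pen down
FD 16: (-16,-26) -> (-16,-42) [heading=270, draw]
Final: pos=(-16,-42), heading=270, 4 segment(s) drawn

Start position: (-4, -7)
Final position: (-16, -42)
Distance = 37; >= 1e-6 -> NOT closed

Answer: no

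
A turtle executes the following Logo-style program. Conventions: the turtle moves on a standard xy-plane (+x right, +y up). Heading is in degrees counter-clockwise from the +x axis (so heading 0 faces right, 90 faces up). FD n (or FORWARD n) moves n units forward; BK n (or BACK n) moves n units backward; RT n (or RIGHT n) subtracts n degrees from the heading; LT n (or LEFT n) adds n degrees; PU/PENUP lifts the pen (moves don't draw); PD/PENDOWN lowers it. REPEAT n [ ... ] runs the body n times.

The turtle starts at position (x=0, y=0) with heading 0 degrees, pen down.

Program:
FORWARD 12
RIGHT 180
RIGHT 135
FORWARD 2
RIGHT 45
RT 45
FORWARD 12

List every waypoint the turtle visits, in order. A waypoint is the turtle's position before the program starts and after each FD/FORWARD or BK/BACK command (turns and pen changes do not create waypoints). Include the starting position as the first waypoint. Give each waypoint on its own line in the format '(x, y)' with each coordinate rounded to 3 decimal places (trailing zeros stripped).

Answer: (0, 0)
(12, 0)
(13.414, 1.414)
(21.899, -7.071)

Derivation:
Executing turtle program step by step:
Start: pos=(0,0), heading=0, pen down
FD 12: (0,0) -> (12,0) [heading=0, draw]
RT 180: heading 0 -> 180
RT 135: heading 180 -> 45
FD 2: (12,0) -> (13.414,1.414) [heading=45, draw]
RT 45: heading 45 -> 0
RT 45: heading 0 -> 315
FD 12: (13.414,1.414) -> (21.899,-7.071) [heading=315, draw]
Final: pos=(21.899,-7.071), heading=315, 3 segment(s) drawn
Waypoints (4 total):
(0, 0)
(12, 0)
(13.414, 1.414)
(21.899, -7.071)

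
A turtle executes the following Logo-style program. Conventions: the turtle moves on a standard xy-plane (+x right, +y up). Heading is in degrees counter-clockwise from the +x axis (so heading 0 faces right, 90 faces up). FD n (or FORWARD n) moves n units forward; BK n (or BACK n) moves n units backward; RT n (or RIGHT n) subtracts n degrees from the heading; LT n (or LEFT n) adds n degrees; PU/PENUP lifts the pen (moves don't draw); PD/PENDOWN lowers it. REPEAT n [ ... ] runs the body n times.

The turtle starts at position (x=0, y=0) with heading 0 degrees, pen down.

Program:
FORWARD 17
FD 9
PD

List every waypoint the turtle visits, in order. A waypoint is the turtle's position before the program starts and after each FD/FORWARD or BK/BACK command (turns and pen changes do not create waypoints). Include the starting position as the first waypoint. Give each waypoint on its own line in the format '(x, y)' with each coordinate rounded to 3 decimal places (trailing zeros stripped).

Executing turtle program step by step:
Start: pos=(0,0), heading=0, pen down
FD 17: (0,0) -> (17,0) [heading=0, draw]
FD 9: (17,0) -> (26,0) [heading=0, draw]
PD: pen down
Final: pos=(26,0), heading=0, 2 segment(s) drawn
Waypoints (3 total):
(0, 0)
(17, 0)
(26, 0)

Answer: (0, 0)
(17, 0)
(26, 0)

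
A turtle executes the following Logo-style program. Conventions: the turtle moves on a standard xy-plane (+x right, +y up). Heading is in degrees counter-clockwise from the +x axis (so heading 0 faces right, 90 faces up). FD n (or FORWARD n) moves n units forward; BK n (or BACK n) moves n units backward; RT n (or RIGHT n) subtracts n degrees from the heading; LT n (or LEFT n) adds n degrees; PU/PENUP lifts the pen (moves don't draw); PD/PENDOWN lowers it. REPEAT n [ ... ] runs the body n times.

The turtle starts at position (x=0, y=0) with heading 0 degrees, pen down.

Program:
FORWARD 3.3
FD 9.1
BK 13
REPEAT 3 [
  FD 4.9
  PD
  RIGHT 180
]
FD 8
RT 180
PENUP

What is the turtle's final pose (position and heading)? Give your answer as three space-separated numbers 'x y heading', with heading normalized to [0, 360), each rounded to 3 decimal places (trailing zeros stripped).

Answer: -3.7 0 0

Derivation:
Executing turtle program step by step:
Start: pos=(0,0), heading=0, pen down
FD 3.3: (0,0) -> (3.3,0) [heading=0, draw]
FD 9.1: (3.3,0) -> (12.4,0) [heading=0, draw]
BK 13: (12.4,0) -> (-0.6,0) [heading=0, draw]
REPEAT 3 [
  -- iteration 1/3 --
  FD 4.9: (-0.6,0) -> (4.3,0) [heading=0, draw]
  PD: pen down
  RT 180: heading 0 -> 180
  -- iteration 2/3 --
  FD 4.9: (4.3,0) -> (-0.6,0) [heading=180, draw]
  PD: pen down
  RT 180: heading 180 -> 0
  -- iteration 3/3 --
  FD 4.9: (-0.6,0) -> (4.3,0) [heading=0, draw]
  PD: pen down
  RT 180: heading 0 -> 180
]
FD 8: (4.3,0) -> (-3.7,0) [heading=180, draw]
RT 180: heading 180 -> 0
PU: pen up
Final: pos=(-3.7,0), heading=0, 7 segment(s) drawn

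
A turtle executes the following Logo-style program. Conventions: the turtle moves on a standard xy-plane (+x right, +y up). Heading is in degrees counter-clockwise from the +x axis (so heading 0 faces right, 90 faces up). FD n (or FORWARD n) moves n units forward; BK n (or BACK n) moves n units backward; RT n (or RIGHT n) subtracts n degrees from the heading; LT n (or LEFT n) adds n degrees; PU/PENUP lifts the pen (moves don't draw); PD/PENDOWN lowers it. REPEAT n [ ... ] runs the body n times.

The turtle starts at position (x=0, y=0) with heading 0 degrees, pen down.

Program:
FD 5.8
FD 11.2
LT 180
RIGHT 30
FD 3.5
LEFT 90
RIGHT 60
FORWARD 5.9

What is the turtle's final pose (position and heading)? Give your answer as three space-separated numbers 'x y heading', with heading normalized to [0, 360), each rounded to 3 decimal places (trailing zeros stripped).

Executing turtle program step by step:
Start: pos=(0,0), heading=0, pen down
FD 5.8: (0,0) -> (5.8,0) [heading=0, draw]
FD 11.2: (5.8,0) -> (17,0) [heading=0, draw]
LT 180: heading 0 -> 180
RT 30: heading 180 -> 150
FD 3.5: (17,0) -> (13.969,1.75) [heading=150, draw]
LT 90: heading 150 -> 240
RT 60: heading 240 -> 180
FD 5.9: (13.969,1.75) -> (8.069,1.75) [heading=180, draw]
Final: pos=(8.069,1.75), heading=180, 4 segment(s) drawn

Answer: 8.069 1.75 180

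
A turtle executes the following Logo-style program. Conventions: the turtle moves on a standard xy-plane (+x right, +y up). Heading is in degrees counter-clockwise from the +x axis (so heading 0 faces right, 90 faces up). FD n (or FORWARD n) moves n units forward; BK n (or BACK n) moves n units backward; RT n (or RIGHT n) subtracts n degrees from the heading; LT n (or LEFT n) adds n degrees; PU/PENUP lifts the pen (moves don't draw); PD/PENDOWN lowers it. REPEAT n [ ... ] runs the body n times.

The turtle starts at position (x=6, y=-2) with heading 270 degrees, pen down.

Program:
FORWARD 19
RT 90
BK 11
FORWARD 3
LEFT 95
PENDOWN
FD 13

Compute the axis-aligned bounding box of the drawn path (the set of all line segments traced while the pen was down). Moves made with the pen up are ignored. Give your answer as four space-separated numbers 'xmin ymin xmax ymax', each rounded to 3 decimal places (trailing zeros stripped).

Answer: 6 -33.951 17 -2

Derivation:
Executing turtle program step by step:
Start: pos=(6,-2), heading=270, pen down
FD 19: (6,-2) -> (6,-21) [heading=270, draw]
RT 90: heading 270 -> 180
BK 11: (6,-21) -> (17,-21) [heading=180, draw]
FD 3: (17,-21) -> (14,-21) [heading=180, draw]
LT 95: heading 180 -> 275
PD: pen down
FD 13: (14,-21) -> (15.133,-33.951) [heading=275, draw]
Final: pos=(15.133,-33.951), heading=275, 4 segment(s) drawn

Segment endpoints: x in {6, 6, 14, 15.133, 17}, y in {-33.951, -21, -2}
xmin=6, ymin=-33.951, xmax=17, ymax=-2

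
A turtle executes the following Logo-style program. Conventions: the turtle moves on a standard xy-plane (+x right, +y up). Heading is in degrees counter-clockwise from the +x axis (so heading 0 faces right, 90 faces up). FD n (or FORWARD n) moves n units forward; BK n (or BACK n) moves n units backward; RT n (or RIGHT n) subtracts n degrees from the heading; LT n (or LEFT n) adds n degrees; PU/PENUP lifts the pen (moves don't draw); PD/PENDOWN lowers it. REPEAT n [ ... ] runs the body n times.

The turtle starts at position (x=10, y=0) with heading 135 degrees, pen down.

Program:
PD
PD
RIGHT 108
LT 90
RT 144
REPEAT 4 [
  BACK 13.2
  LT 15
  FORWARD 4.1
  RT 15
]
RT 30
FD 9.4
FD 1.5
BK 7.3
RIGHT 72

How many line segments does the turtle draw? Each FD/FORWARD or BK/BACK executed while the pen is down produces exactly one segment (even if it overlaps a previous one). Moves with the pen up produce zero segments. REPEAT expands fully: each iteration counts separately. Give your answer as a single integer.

Answer: 11

Derivation:
Executing turtle program step by step:
Start: pos=(10,0), heading=135, pen down
PD: pen down
PD: pen down
RT 108: heading 135 -> 27
LT 90: heading 27 -> 117
RT 144: heading 117 -> 333
REPEAT 4 [
  -- iteration 1/4 --
  BK 13.2: (10,0) -> (-1.761,5.993) [heading=333, draw]
  LT 15: heading 333 -> 348
  FD 4.1: (-1.761,5.993) -> (2.249,5.14) [heading=348, draw]
  RT 15: heading 348 -> 333
  -- iteration 2/4 --
  BK 13.2: (2.249,5.14) -> (-9.512,11.133) [heading=333, draw]
  LT 15: heading 333 -> 348
  FD 4.1: (-9.512,11.133) -> (-5.502,10.28) [heading=348, draw]
  RT 15: heading 348 -> 333
  -- iteration 3/4 --
  BK 13.2: (-5.502,10.28) -> (-17.263,16.273) [heading=333, draw]
  LT 15: heading 333 -> 348
  FD 4.1: (-17.263,16.273) -> (-13.253,15.421) [heading=348, draw]
  RT 15: heading 348 -> 333
  -- iteration 4/4 --
  BK 13.2: (-13.253,15.421) -> (-25.014,21.413) [heading=333, draw]
  LT 15: heading 333 -> 348
  FD 4.1: (-25.014,21.413) -> (-21.004,20.561) [heading=348, draw]
  RT 15: heading 348 -> 333
]
RT 30: heading 333 -> 303
FD 9.4: (-21.004,20.561) -> (-15.884,12.677) [heading=303, draw]
FD 1.5: (-15.884,12.677) -> (-15.067,11.419) [heading=303, draw]
BK 7.3: (-15.067,11.419) -> (-19.043,17.542) [heading=303, draw]
RT 72: heading 303 -> 231
Final: pos=(-19.043,17.542), heading=231, 11 segment(s) drawn
Segments drawn: 11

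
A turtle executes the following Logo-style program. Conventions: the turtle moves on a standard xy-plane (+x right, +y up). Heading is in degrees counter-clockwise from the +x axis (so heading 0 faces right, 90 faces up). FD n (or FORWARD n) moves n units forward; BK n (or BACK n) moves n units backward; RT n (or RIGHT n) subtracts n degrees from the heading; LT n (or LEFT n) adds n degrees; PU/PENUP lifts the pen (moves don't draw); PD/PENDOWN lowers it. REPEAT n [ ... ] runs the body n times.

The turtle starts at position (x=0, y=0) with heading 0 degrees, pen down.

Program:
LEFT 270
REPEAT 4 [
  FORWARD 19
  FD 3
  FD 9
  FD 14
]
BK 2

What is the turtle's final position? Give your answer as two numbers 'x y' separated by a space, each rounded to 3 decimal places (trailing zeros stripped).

Answer: 0 -178

Derivation:
Executing turtle program step by step:
Start: pos=(0,0), heading=0, pen down
LT 270: heading 0 -> 270
REPEAT 4 [
  -- iteration 1/4 --
  FD 19: (0,0) -> (0,-19) [heading=270, draw]
  FD 3: (0,-19) -> (0,-22) [heading=270, draw]
  FD 9: (0,-22) -> (0,-31) [heading=270, draw]
  FD 14: (0,-31) -> (0,-45) [heading=270, draw]
  -- iteration 2/4 --
  FD 19: (0,-45) -> (0,-64) [heading=270, draw]
  FD 3: (0,-64) -> (0,-67) [heading=270, draw]
  FD 9: (0,-67) -> (0,-76) [heading=270, draw]
  FD 14: (0,-76) -> (0,-90) [heading=270, draw]
  -- iteration 3/4 --
  FD 19: (0,-90) -> (0,-109) [heading=270, draw]
  FD 3: (0,-109) -> (0,-112) [heading=270, draw]
  FD 9: (0,-112) -> (0,-121) [heading=270, draw]
  FD 14: (0,-121) -> (0,-135) [heading=270, draw]
  -- iteration 4/4 --
  FD 19: (0,-135) -> (0,-154) [heading=270, draw]
  FD 3: (0,-154) -> (0,-157) [heading=270, draw]
  FD 9: (0,-157) -> (0,-166) [heading=270, draw]
  FD 14: (0,-166) -> (0,-180) [heading=270, draw]
]
BK 2: (0,-180) -> (0,-178) [heading=270, draw]
Final: pos=(0,-178), heading=270, 17 segment(s) drawn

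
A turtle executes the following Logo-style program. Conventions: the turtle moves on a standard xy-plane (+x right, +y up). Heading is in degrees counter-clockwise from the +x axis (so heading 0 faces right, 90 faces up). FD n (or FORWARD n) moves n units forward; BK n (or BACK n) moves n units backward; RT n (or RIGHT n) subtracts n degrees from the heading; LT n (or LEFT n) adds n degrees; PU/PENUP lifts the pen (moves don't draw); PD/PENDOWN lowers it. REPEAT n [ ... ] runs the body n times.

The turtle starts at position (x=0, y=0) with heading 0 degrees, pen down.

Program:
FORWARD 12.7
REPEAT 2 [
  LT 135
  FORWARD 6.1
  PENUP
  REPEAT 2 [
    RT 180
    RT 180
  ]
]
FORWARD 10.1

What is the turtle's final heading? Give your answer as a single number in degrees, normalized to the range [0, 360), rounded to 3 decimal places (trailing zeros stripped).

Executing turtle program step by step:
Start: pos=(0,0), heading=0, pen down
FD 12.7: (0,0) -> (12.7,0) [heading=0, draw]
REPEAT 2 [
  -- iteration 1/2 --
  LT 135: heading 0 -> 135
  FD 6.1: (12.7,0) -> (8.387,4.313) [heading=135, draw]
  PU: pen up
  REPEAT 2 [
    -- iteration 1/2 --
    RT 180: heading 135 -> 315
    RT 180: heading 315 -> 135
    -- iteration 2/2 --
    RT 180: heading 135 -> 315
    RT 180: heading 315 -> 135
  ]
  -- iteration 2/2 --
  LT 135: heading 135 -> 270
  FD 6.1: (8.387,4.313) -> (8.387,-1.787) [heading=270, move]
  PU: pen up
  REPEAT 2 [
    -- iteration 1/2 --
    RT 180: heading 270 -> 90
    RT 180: heading 90 -> 270
    -- iteration 2/2 --
    RT 180: heading 270 -> 90
    RT 180: heading 90 -> 270
  ]
]
FD 10.1: (8.387,-1.787) -> (8.387,-11.887) [heading=270, move]
Final: pos=(8.387,-11.887), heading=270, 2 segment(s) drawn

Answer: 270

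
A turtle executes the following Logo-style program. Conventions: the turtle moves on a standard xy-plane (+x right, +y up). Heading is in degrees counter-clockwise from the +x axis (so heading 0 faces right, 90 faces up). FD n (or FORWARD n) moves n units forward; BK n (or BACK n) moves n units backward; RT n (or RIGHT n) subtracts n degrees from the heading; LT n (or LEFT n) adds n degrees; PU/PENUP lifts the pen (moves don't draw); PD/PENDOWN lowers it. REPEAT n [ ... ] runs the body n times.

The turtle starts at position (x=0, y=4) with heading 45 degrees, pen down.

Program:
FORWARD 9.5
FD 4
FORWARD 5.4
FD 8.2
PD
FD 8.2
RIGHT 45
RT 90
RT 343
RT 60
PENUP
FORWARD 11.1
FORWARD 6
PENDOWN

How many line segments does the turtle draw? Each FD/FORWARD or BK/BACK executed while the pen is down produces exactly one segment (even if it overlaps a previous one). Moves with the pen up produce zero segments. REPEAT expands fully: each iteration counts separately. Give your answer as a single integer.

Executing turtle program step by step:
Start: pos=(0,4), heading=45, pen down
FD 9.5: (0,4) -> (6.718,10.718) [heading=45, draw]
FD 4: (6.718,10.718) -> (9.546,13.546) [heading=45, draw]
FD 5.4: (9.546,13.546) -> (13.364,17.364) [heading=45, draw]
FD 8.2: (13.364,17.364) -> (19.163,23.163) [heading=45, draw]
PD: pen down
FD 8.2: (19.163,23.163) -> (24.961,28.961) [heading=45, draw]
RT 45: heading 45 -> 0
RT 90: heading 0 -> 270
RT 343: heading 270 -> 287
RT 60: heading 287 -> 227
PU: pen up
FD 11.1: (24.961,28.961) -> (17.391,20.843) [heading=227, move]
FD 6: (17.391,20.843) -> (13.299,16.455) [heading=227, move]
PD: pen down
Final: pos=(13.299,16.455), heading=227, 5 segment(s) drawn
Segments drawn: 5

Answer: 5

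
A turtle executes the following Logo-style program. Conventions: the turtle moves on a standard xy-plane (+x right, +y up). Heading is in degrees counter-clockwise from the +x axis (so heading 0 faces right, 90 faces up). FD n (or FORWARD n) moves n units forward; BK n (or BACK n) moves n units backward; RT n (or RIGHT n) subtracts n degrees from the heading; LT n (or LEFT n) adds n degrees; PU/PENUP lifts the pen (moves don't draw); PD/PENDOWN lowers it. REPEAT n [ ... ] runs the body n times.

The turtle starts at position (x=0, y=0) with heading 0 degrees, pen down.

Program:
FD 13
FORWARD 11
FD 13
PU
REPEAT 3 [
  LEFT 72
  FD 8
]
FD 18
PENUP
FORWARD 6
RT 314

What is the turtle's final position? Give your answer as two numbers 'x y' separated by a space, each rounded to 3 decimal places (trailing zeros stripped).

Answer: 7.111 -6.498

Derivation:
Executing turtle program step by step:
Start: pos=(0,0), heading=0, pen down
FD 13: (0,0) -> (13,0) [heading=0, draw]
FD 11: (13,0) -> (24,0) [heading=0, draw]
FD 13: (24,0) -> (37,0) [heading=0, draw]
PU: pen up
REPEAT 3 [
  -- iteration 1/3 --
  LT 72: heading 0 -> 72
  FD 8: (37,0) -> (39.472,7.608) [heading=72, move]
  -- iteration 2/3 --
  LT 72: heading 72 -> 144
  FD 8: (39.472,7.608) -> (33,12.311) [heading=144, move]
  -- iteration 3/3 --
  LT 72: heading 144 -> 216
  FD 8: (33,12.311) -> (26.528,7.608) [heading=216, move]
]
FD 18: (26.528,7.608) -> (11.966,-2.972) [heading=216, move]
PU: pen up
FD 6: (11.966,-2.972) -> (7.111,-6.498) [heading=216, move]
RT 314: heading 216 -> 262
Final: pos=(7.111,-6.498), heading=262, 3 segment(s) drawn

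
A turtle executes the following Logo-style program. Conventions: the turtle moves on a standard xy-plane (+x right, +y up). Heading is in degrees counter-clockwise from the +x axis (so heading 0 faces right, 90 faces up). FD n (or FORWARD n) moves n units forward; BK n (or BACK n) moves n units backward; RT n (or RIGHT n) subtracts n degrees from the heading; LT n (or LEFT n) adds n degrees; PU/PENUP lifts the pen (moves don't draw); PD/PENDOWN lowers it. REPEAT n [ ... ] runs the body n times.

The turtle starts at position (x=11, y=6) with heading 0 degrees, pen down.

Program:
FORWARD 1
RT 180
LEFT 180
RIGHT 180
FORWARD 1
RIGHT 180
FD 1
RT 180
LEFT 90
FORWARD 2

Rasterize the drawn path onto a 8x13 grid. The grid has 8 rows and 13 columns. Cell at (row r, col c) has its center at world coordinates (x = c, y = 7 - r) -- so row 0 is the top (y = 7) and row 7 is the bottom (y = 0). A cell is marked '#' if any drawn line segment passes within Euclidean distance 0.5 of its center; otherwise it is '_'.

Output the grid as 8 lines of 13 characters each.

Segment 0: (11,6) -> (12,6)
Segment 1: (12,6) -> (11,6)
Segment 2: (11,6) -> (12,6)
Segment 3: (12,6) -> (12,4)

Answer: _____________
___________##
____________#
____________#
_____________
_____________
_____________
_____________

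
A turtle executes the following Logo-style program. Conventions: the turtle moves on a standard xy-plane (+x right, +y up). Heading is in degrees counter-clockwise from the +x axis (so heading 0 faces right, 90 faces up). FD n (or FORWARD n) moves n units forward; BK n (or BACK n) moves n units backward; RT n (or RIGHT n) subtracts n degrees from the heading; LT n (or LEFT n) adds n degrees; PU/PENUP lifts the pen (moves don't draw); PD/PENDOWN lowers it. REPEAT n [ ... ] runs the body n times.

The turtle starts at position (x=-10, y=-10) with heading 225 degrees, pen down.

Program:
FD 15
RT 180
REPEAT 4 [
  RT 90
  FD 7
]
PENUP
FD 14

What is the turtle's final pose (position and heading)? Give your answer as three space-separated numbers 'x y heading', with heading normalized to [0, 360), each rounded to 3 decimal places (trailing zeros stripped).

Executing turtle program step by step:
Start: pos=(-10,-10), heading=225, pen down
FD 15: (-10,-10) -> (-20.607,-20.607) [heading=225, draw]
RT 180: heading 225 -> 45
REPEAT 4 [
  -- iteration 1/4 --
  RT 90: heading 45 -> 315
  FD 7: (-20.607,-20.607) -> (-15.657,-25.556) [heading=315, draw]
  -- iteration 2/4 --
  RT 90: heading 315 -> 225
  FD 7: (-15.657,-25.556) -> (-20.607,-30.506) [heading=225, draw]
  -- iteration 3/4 --
  RT 90: heading 225 -> 135
  FD 7: (-20.607,-30.506) -> (-25.556,-25.556) [heading=135, draw]
  -- iteration 4/4 --
  RT 90: heading 135 -> 45
  FD 7: (-25.556,-25.556) -> (-20.607,-20.607) [heading=45, draw]
]
PU: pen up
FD 14: (-20.607,-20.607) -> (-10.707,-10.707) [heading=45, move]
Final: pos=(-10.707,-10.707), heading=45, 5 segment(s) drawn

Answer: -10.707 -10.707 45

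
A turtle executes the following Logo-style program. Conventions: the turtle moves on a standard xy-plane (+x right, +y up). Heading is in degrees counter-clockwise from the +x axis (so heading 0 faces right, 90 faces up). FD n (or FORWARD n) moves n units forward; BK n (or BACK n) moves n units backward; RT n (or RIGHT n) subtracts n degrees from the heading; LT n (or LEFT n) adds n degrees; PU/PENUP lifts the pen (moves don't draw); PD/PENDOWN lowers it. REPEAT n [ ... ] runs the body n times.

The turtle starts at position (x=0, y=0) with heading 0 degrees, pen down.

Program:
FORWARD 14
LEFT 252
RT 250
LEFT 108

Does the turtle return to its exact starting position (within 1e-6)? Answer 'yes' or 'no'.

Answer: no

Derivation:
Executing turtle program step by step:
Start: pos=(0,0), heading=0, pen down
FD 14: (0,0) -> (14,0) [heading=0, draw]
LT 252: heading 0 -> 252
RT 250: heading 252 -> 2
LT 108: heading 2 -> 110
Final: pos=(14,0), heading=110, 1 segment(s) drawn

Start position: (0, 0)
Final position: (14, 0)
Distance = 14; >= 1e-6 -> NOT closed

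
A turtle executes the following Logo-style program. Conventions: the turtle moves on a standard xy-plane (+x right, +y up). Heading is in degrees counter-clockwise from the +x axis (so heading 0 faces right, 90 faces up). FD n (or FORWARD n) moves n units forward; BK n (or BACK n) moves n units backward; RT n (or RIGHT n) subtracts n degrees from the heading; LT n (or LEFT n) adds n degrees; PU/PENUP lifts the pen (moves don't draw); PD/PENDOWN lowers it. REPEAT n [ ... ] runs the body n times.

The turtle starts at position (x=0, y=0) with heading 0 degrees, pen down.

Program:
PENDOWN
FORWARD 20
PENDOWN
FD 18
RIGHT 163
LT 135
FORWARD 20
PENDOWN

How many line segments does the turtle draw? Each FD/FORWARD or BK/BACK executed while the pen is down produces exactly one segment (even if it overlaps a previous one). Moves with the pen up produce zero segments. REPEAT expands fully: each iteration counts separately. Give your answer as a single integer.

Executing turtle program step by step:
Start: pos=(0,0), heading=0, pen down
PD: pen down
FD 20: (0,0) -> (20,0) [heading=0, draw]
PD: pen down
FD 18: (20,0) -> (38,0) [heading=0, draw]
RT 163: heading 0 -> 197
LT 135: heading 197 -> 332
FD 20: (38,0) -> (55.659,-9.389) [heading=332, draw]
PD: pen down
Final: pos=(55.659,-9.389), heading=332, 3 segment(s) drawn
Segments drawn: 3

Answer: 3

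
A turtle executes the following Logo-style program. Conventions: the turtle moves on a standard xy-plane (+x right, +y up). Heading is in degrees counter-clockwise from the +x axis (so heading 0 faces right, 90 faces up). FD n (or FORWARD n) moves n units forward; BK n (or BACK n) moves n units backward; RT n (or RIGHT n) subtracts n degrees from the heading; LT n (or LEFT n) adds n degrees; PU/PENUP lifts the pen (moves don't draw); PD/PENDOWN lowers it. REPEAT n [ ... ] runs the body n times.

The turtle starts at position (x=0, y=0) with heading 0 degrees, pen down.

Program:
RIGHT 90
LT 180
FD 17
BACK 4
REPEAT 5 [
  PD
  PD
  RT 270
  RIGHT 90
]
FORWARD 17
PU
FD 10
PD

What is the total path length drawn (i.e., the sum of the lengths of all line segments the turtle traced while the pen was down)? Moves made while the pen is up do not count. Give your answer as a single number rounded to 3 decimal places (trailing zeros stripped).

Answer: 38

Derivation:
Executing turtle program step by step:
Start: pos=(0,0), heading=0, pen down
RT 90: heading 0 -> 270
LT 180: heading 270 -> 90
FD 17: (0,0) -> (0,17) [heading=90, draw]
BK 4: (0,17) -> (0,13) [heading=90, draw]
REPEAT 5 [
  -- iteration 1/5 --
  PD: pen down
  PD: pen down
  RT 270: heading 90 -> 180
  RT 90: heading 180 -> 90
  -- iteration 2/5 --
  PD: pen down
  PD: pen down
  RT 270: heading 90 -> 180
  RT 90: heading 180 -> 90
  -- iteration 3/5 --
  PD: pen down
  PD: pen down
  RT 270: heading 90 -> 180
  RT 90: heading 180 -> 90
  -- iteration 4/5 --
  PD: pen down
  PD: pen down
  RT 270: heading 90 -> 180
  RT 90: heading 180 -> 90
  -- iteration 5/5 --
  PD: pen down
  PD: pen down
  RT 270: heading 90 -> 180
  RT 90: heading 180 -> 90
]
FD 17: (0,13) -> (0,30) [heading=90, draw]
PU: pen up
FD 10: (0,30) -> (0,40) [heading=90, move]
PD: pen down
Final: pos=(0,40), heading=90, 3 segment(s) drawn

Segment lengths:
  seg 1: (0,0) -> (0,17), length = 17
  seg 2: (0,17) -> (0,13), length = 4
  seg 3: (0,13) -> (0,30), length = 17
Total = 38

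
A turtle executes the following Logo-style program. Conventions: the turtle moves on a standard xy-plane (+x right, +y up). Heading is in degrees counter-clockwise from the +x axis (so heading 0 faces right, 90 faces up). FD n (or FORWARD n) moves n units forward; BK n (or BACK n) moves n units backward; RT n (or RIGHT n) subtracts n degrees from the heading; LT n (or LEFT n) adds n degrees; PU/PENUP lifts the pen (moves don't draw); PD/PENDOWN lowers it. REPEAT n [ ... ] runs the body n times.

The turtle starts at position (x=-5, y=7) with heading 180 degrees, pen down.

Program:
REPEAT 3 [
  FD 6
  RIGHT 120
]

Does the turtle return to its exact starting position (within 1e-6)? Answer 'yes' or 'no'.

Executing turtle program step by step:
Start: pos=(-5,7), heading=180, pen down
REPEAT 3 [
  -- iteration 1/3 --
  FD 6: (-5,7) -> (-11,7) [heading=180, draw]
  RT 120: heading 180 -> 60
  -- iteration 2/3 --
  FD 6: (-11,7) -> (-8,12.196) [heading=60, draw]
  RT 120: heading 60 -> 300
  -- iteration 3/3 --
  FD 6: (-8,12.196) -> (-5,7) [heading=300, draw]
  RT 120: heading 300 -> 180
]
Final: pos=(-5,7), heading=180, 3 segment(s) drawn

Start position: (-5, 7)
Final position: (-5, 7)
Distance = 0; < 1e-6 -> CLOSED

Answer: yes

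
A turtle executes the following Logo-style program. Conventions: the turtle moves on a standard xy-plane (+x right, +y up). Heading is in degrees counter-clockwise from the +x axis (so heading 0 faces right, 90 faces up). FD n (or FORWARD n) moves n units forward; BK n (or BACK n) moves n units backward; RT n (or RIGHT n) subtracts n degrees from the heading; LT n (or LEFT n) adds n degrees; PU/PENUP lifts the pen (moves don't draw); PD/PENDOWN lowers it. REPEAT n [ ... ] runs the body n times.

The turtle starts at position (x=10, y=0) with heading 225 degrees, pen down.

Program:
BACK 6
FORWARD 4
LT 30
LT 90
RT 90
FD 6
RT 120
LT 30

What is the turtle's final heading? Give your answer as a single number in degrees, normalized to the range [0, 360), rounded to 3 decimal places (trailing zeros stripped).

Executing turtle program step by step:
Start: pos=(10,0), heading=225, pen down
BK 6: (10,0) -> (14.243,4.243) [heading=225, draw]
FD 4: (14.243,4.243) -> (11.414,1.414) [heading=225, draw]
LT 30: heading 225 -> 255
LT 90: heading 255 -> 345
RT 90: heading 345 -> 255
FD 6: (11.414,1.414) -> (9.861,-4.381) [heading=255, draw]
RT 120: heading 255 -> 135
LT 30: heading 135 -> 165
Final: pos=(9.861,-4.381), heading=165, 3 segment(s) drawn

Answer: 165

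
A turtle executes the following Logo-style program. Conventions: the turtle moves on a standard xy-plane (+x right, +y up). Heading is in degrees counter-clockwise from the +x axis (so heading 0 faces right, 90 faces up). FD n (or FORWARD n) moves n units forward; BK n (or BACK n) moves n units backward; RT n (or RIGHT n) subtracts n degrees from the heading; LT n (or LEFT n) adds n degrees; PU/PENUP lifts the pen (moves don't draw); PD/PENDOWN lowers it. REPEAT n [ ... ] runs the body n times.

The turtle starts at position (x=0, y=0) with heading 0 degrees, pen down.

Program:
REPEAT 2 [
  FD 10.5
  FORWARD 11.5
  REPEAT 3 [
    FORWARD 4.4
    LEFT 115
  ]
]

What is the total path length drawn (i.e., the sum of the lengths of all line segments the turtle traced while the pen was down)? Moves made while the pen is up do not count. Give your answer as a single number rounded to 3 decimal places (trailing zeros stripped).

Executing turtle program step by step:
Start: pos=(0,0), heading=0, pen down
REPEAT 2 [
  -- iteration 1/2 --
  FD 10.5: (0,0) -> (10.5,0) [heading=0, draw]
  FD 11.5: (10.5,0) -> (22,0) [heading=0, draw]
  REPEAT 3 [
    -- iteration 1/3 --
    FD 4.4: (22,0) -> (26.4,0) [heading=0, draw]
    LT 115: heading 0 -> 115
    -- iteration 2/3 --
    FD 4.4: (26.4,0) -> (24.54,3.988) [heading=115, draw]
    LT 115: heading 115 -> 230
    -- iteration 3/3 --
    FD 4.4: (24.54,3.988) -> (21.712,0.617) [heading=230, draw]
    LT 115: heading 230 -> 345
  ]
  -- iteration 2/2 --
  FD 10.5: (21.712,0.617) -> (31.854,-2.1) [heading=345, draw]
  FD 11.5: (31.854,-2.1) -> (42.963,-5.077) [heading=345, draw]
  REPEAT 3 [
    -- iteration 1/3 --
    FD 4.4: (42.963,-5.077) -> (47.213,-6.216) [heading=345, draw]
    LT 115: heading 345 -> 100
    -- iteration 2/3 --
    FD 4.4: (47.213,-6.216) -> (46.449,-1.883) [heading=100, draw]
    LT 115: heading 100 -> 215
    -- iteration 3/3 --
    FD 4.4: (46.449,-1.883) -> (42.844,-4.406) [heading=215, draw]
    LT 115: heading 215 -> 330
  ]
]
Final: pos=(42.844,-4.406), heading=330, 10 segment(s) drawn

Segment lengths:
  seg 1: (0,0) -> (10.5,0), length = 10.5
  seg 2: (10.5,0) -> (22,0), length = 11.5
  seg 3: (22,0) -> (26.4,0), length = 4.4
  seg 4: (26.4,0) -> (24.54,3.988), length = 4.4
  seg 5: (24.54,3.988) -> (21.712,0.617), length = 4.4
  seg 6: (21.712,0.617) -> (31.854,-2.1), length = 10.5
  seg 7: (31.854,-2.1) -> (42.963,-5.077), length = 11.5
  seg 8: (42.963,-5.077) -> (47.213,-6.216), length = 4.4
  seg 9: (47.213,-6.216) -> (46.449,-1.883), length = 4.4
  seg 10: (46.449,-1.883) -> (42.844,-4.406), length = 4.4
Total = 70.4

Answer: 70.4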